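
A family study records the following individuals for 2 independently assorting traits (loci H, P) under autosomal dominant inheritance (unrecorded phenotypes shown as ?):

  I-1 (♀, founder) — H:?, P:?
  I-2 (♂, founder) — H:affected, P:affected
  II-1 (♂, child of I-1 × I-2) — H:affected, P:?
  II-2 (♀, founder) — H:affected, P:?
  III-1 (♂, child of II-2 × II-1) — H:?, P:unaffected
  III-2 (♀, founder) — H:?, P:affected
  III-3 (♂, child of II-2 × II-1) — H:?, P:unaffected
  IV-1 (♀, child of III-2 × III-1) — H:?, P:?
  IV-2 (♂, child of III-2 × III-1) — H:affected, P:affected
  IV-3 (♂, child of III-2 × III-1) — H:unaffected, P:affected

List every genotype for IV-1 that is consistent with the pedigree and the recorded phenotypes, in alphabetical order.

H/I-1 ? ·: hh|Hh|HH
H/I-2 aff ·: Hh|HH
H/II-1 aff I-1×I-2: Hh|HH
H/II-2 aff ·: Hh|HH
H/III-1 ? II-2×II-1: hh|Hh
H/III-2 ? ·: hh|Hh
H/III-3 ? II-2×II-1: hh|Hh|HH
H/IV-1 ? III-2×III-1: hh|Hh|HH
H/IV-2 aff III-2×III-1: Hh|HH
H/IV-3 un III-2×III-1: hh
⇒ H over [I-1,I-2,II-1,II-2,III-1,III-2,III-3,IV-1,IV-2,IV-3]: 294 consistent
P/I-1 ? ·: pp|Pp|PP
P/I-2 aff ·: Pp|PP
P/II-1 ? I-1×I-2: pp|Pp
P/II-2 ? ·: pp|Pp
P/III-1 un II-2×II-1: pp
P/III-2 aff ·: Pp|PP
P/III-3 un II-2×II-1: pp
P/IV-1 ? III-2×III-1: pp|Pp
P/IV-2 aff III-2×III-1: Pp
P/IV-3 aff III-2×III-1: Pp
⇒ P over [I-1,I-2,II-1,II-2,III-1,III-2,III-3,IV-1,IV-2,IV-3]: 42 consistent

IV-1 ∈ {HH Pp, HH pp, Hh Pp, Hh pp, hh Pp, hh pp}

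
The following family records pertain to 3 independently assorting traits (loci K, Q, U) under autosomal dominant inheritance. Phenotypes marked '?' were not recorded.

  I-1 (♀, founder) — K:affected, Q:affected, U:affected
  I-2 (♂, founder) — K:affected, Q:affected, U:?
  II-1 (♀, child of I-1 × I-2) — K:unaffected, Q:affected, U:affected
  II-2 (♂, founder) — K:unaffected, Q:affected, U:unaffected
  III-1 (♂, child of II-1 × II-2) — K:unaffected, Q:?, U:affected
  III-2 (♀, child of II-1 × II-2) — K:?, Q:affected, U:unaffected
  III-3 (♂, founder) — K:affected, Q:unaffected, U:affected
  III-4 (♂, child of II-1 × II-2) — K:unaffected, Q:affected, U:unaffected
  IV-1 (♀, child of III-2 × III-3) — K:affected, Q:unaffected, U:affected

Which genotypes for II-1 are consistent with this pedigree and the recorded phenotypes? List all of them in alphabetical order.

K/I-1 aff ·: Kk
K/I-2 aff ·: Kk
K/II-1 un I-1×I-2: kk
K/II-2 un ·: kk
K/III-1 un II-1×II-2: kk
K/III-2 ? II-1×II-2: kk
K/III-3 aff ·: Kk|KK
K/III-4 un II-1×II-2: kk
K/IV-1 aff III-2×III-3: Kk
⇒ K over [I-1,I-2,II-1,II-2,III-1,III-2,III-3,III-4,IV-1]: 2 consistent
Q/I-1 aff ·: Qq|QQ
Q/I-2 aff ·: Qq|QQ
Q/II-1 aff I-1×I-2: Qq|QQ
Q/II-2 aff ·: Qq|QQ
Q/III-1 ? II-1×II-2: qq|Qq|QQ
Q/III-2 aff II-1×II-2: Qq
Q/III-3 un ·: qq
Q/III-4 aff II-1×II-2: Qq|QQ
Q/IV-1 un III-2×III-3: qq
⇒ Q over [I-1,I-2,II-1,II-2,III-1,III-2,III-3,III-4,IV-1]: 46 consistent
U/I-1 aff ·: Uu|UU
U/I-2 ? ·: uu|Uu|UU
U/II-1 aff I-1×I-2: Uu
U/II-2 un ·: uu
U/III-1 aff II-1×II-2: Uu
U/III-2 un II-1×II-2: uu
U/III-3 aff ·: Uu|UU
U/III-4 un II-1×II-2: uu
U/IV-1 aff III-2×III-3: Uu
⇒ U over [I-1,I-2,II-1,II-2,III-1,III-2,III-3,III-4,IV-1]: 10 consistent

II-1 ∈ {kk QQ Uu, kk Qq Uu}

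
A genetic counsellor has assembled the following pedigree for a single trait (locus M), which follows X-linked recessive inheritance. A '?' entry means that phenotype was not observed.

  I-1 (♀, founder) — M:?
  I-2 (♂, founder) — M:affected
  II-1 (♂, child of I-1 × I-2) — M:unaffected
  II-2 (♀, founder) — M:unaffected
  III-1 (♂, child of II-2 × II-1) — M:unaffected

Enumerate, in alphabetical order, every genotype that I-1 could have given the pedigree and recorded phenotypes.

M/I-1 ? ·: X^MX^M|X^MX^m
M/I-2 aff ·: X^mY
M/II-1 un I-1×I-2: X^MY
M/II-2 un ·: X^MX^M|X^MX^m
M/III-1 un II-2×II-1: X^MY
⇒ M over [I-1,I-2,II-1,II-2,III-1]: 4 consistent

I-1 ∈ {X^MX^M, X^MX^m}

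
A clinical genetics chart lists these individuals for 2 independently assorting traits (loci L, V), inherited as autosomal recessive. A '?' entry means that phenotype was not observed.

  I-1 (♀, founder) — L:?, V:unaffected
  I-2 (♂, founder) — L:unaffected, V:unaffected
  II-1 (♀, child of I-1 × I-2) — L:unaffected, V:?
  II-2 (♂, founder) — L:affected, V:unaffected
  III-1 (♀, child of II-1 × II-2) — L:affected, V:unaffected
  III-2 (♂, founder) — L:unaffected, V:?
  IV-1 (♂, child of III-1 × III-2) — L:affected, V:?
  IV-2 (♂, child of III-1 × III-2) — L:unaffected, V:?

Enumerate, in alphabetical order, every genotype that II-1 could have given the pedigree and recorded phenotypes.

II-1 ∈ {Ll VV, Ll Vv, Ll vv}

L/I-1 ? ·: LL|Ll|ll
L/I-2 un ·: LL|Ll
L/II-1 un I-1×I-2: Ll
L/II-2 aff ·: ll
L/III-1 aff II-1×II-2: ll
L/III-2 un ·: Ll
L/IV-1 aff III-1×III-2: ll
L/IV-2 un III-1×III-2: Ll
⇒ L over [I-1,I-2,II-1,II-2,III-1,III-2,IV-1,IV-2]: 5 consistent
V/I-1 un ·: VV|Vv
V/I-2 un ·: VV|Vv
V/II-1 ? I-1×I-2: VV|Vv|vv
V/II-2 un ·: VV|Vv
V/III-1 un II-1×II-2: VV|Vv
V/III-2 ? ·: VV|Vv|vv
V/IV-1 ? III-1×III-2: VV|Vv|vv
V/IV-2 ? III-1×III-2: VV|Vv|vv
⇒ V over [I-1,I-2,II-1,II-2,III-1,III-2,IV-1,IV-2]: 288 consistent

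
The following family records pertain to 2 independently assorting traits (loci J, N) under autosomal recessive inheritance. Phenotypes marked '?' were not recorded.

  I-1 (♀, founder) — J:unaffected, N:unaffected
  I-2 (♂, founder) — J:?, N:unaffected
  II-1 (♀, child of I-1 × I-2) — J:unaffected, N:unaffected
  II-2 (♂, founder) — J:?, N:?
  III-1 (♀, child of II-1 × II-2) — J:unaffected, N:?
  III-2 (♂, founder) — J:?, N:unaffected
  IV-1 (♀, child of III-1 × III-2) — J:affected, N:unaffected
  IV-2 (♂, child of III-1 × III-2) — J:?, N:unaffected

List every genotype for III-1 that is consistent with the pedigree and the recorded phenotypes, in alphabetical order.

J/I-1 un ·: JJ|Jj
J/I-2 ? ·: JJ|Jj|jj
J/II-1 un I-1×I-2: JJ|Jj
J/II-2 ? ·: JJ|Jj|jj
J/III-1 un II-1×II-2: Jj
J/III-2 ? ·: Jj|jj
J/IV-1 aff III-1×III-2: jj
J/IV-2 ? III-1×III-2: JJ|Jj|jj
⇒ J over [I-1,I-2,II-1,II-2,III-1,III-2,IV-1,IV-2]: 115 consistent
N/I-1 un ·: NN|Nn
N/I-2 un ·: NN|Nn
N/II-1 un I-1×I-2: NN|Nn
N/II-2 ? ·: NN|Nn|nn
N/III-1 ? II-1×II-2: NN|Nn|nn
N/III-2 un ·: NN|Nn
N/IV-1 un III-1×III-2: NN|Nn
N/IV-2 un III-1×III-2: NN|Nn
⇒ N over [I-1,I-2,II-1,II-2,III-1,III-2,IV-1,IV-2]: 218 consistent

III-1 ∈ {Jj NN, Jj Nn, Jj nn}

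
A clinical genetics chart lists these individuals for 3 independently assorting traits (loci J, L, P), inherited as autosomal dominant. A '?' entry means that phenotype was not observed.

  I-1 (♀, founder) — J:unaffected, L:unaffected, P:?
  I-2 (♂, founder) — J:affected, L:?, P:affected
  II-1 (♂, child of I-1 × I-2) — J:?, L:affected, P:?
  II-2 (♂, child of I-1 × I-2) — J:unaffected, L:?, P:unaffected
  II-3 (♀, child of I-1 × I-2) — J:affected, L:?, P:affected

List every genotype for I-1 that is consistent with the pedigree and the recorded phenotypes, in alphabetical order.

J/I-1 un ·: jj
J/I-2 aff ·: Jj
J/II-1 ? I-1×I-2: jj|Jj
J/II-2 un I-1×I-2: jj
J/II-3 aff I-1×I-2: Jj
⇒ J over [I-1,I-2,II-1,II-2,II-3]: 2 consistent
L/I-1 un ·: ll
L/I-2 ? ·: Ll|LL
L/II-1 aff I-1×I-2: Ll
L/II-2 ? I-1×I-2: ll|Ll
L/II-3 ? I-1×I-2: ll|Ll
⇒ L over [I-1,I-2,II-1,II-2,II-3]: 5 consistent
P/I-1 ? ·: pp|Pp
P/I-2 aff ·: Pp
P/II-1 ? I-1×I-2: pp|Pp|PP
P/II-2 un I-1×I-2: pp
P/II-3 aff I-1×I-2: Pp|PP
⇒ P over [I-1,I-2,II-1,II-2,II-3]: 8 consistent

I-1 ∈ {jj ll Pp, jj ll pp}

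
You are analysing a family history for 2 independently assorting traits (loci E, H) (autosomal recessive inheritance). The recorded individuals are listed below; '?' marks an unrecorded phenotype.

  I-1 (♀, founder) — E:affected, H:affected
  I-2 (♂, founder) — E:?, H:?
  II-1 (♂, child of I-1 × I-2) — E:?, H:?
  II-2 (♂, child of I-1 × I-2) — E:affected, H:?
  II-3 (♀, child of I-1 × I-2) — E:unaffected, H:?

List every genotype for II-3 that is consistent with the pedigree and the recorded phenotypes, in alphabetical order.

II-3 ∈ {Ee Hh, Ee hh}

E/I-1 aff ·: ee
E/I-2 ? ·: Ee
E/II-1 ? I-1×I-2: Ee|ee
E/II-2 aff I-1×I-2: ee
E/II-3 un I-1×I-2: Ee
⇒ E over [I-1,I-2,II-1,II-2,II-3]: 2 consistent
H/I-1 aff ·: hh
H/I-2 ? ·: HH|Hh|hh
H/II-1 ? I-1×I-2: Hh|hh
H/II-2 ? I-1×I-2: Hh|hh
H/II-3 ? I-1×I-2: Hh|hh
⇒ H over [I-1,I-2,II-1,II-2,II-3]: 10 consistent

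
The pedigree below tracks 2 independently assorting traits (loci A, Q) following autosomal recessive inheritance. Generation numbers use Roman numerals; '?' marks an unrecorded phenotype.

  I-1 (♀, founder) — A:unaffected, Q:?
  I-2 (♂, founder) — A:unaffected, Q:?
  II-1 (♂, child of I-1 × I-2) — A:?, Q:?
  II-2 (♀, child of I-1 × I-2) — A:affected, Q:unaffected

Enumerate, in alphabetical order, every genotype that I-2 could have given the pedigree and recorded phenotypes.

I-2 ∈ {Aa QQ, Aa Qq, Aa qq}

A/I-1 un ·: Aa
A/I-2 un ·: Aa
A/II-1 ? I-1×I-2: AA|Aa|aa
A/II-2 aff I-1×I-2: aa
⇒ A over [I-1,I-2,II-1,II-2]: 3 consistent
Q/I-1 ? ·: QQ|Qq|qq
Q/I-2 ? ·: QQ|Qq|qq
Q/II-1 ? I-1×I-2: QQ|Qq|qq
Q/II-2 un I-1×I-2: QQ|Qq
⇒ Q over [I-1,I-2,II-1,II-2]: 21 consistent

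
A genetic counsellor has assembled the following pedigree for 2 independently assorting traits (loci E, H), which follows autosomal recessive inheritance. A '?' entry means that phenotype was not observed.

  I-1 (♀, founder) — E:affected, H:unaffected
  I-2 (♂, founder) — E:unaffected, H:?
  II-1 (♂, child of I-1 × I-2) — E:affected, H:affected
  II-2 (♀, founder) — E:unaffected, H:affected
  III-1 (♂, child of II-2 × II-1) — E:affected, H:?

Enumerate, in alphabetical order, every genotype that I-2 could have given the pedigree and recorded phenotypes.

E/I-1 aff ·: ee
E/I-2 un ·: Ee
E/II-1 aff I-1×I-2: ee
E/II-2 un ·: Ee
E/III-1 aff II-2×II-1: ee
⇒ E over [I-1,I-2,II-1,II-2,III-1]: 1 consistent
H/I-1 un ·: Hh
H/I-2 ? ·: Hh|hh
H/II-1 aff I-1×I-2: hh
H/II-2 aff ·: hh
H/III-1 ? II-2×II-1: hh
⇒ H over [I-1,I-2,II-1,II-2,III-1]: 2 consistent

I-2 ∈ {Ee Hh, Ee hh}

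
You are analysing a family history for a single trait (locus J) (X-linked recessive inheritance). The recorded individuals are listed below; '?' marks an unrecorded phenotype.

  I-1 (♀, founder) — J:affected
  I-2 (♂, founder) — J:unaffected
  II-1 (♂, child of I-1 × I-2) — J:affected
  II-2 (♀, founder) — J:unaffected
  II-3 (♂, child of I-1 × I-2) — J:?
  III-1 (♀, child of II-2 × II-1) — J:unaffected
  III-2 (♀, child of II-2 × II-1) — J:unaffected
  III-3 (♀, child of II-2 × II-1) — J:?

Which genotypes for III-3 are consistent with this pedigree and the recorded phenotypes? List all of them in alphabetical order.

III-3 ∈ {X^JX^j, X^jX^j}

J/I-1 aff ·: X^jX^j
J/I-2 un ·: X^JY
J/II-1 aff I-1×I-2: X^jY
J/II-2 un ·: X^JX^J|X^JX^j
J/II-3 ? I-1×I-2: X^jY
J/III-1 un II-2×II-1: X^JX^j
J/III-2 un II-2×II-1: X^JX^j
J/III-3 ? II-2×II-1: X^JX^j|X^jX^j
⇒ J over [I-1,I-2,II-1,II-2,II-3,III-1,III-2,III-3]: 3 consistent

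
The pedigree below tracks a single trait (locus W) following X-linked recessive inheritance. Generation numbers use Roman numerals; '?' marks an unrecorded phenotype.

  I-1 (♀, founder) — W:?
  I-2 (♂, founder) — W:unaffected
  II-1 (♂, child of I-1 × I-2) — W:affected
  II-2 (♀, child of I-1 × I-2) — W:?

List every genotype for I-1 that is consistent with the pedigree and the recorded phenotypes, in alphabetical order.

I-1 ∈ {X^WX^w, X^wX^w}

W/I-1 ? ·: X^WX^w|X^wX^w
W/I-2 un ·: X^WY
W/II-1 aff I-1×I-2: X^wY
W/II-2 ? I-1×I-2: X^WX^W|X^WX^w
⇒ W over [I-1,I-2,II-1,II-2]: 3 consistent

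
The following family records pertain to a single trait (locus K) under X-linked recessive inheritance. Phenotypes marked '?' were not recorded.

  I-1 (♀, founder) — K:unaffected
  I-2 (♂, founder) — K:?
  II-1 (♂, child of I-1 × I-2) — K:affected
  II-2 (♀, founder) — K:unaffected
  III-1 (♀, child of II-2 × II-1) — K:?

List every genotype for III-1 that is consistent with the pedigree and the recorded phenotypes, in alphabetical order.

K/I-1 un ·: X^KX^k
K/I-2 ? ·: X^KY|X^kY
K/II-1 aff I-1×I-2: X^kY
K/II-2 un ·: X^KX^K|X^KX^k
K/III-1 ? II-2×II-1: X^KX^k|X^kX^k
⇒ K over [I-1,I-2,II-1,II-2,III-1]: 6 consistent

III-1 ∈ {X^KX^k, X^kX^k}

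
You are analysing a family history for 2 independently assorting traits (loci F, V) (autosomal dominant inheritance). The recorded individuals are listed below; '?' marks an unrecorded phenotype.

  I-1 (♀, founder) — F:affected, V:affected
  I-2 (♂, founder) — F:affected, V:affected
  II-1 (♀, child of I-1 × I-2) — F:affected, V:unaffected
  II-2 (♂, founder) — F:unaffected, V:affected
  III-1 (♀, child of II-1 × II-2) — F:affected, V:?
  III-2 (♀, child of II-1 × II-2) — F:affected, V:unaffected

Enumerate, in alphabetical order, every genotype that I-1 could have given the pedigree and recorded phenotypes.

I-1 ∈ {FF Vv, Ff Vv}

F/I-1 aff ·: Ff|FF
F/I-2 aff ·: Ff|FF
F/II-1 aff I-1×I-2: Ff|FF
F/II-2 un ·: ff
F/III-1 aff II-1×II-2: Ff
F/III-2 aff II-1×II-2: Ff
⇒ F over [I-1,I-2,II-1,II-2,III-1,III-2]: 7 consistent
V/I-1 aff ·: Vv
V/I-2 aff ·: Vv
V/II-1 un I-1×I-2: vv
V/II-2 aff ·: Vv
V/III-1 ? II-1×II-2: vv|Vv
V/III-2 un II-1×II-2: vv
⇒ V over [I-1,I-2,II-1,II-2,III-1,III-2]: 2 consistent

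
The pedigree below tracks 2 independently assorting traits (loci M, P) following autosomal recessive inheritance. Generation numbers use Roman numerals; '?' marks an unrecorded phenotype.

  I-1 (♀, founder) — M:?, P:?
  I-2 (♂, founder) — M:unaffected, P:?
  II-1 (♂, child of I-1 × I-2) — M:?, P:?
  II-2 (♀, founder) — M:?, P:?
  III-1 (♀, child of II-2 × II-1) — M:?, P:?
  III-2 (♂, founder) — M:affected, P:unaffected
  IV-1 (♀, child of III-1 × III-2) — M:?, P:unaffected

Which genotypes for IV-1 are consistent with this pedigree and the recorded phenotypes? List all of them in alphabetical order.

M/I-1 ? ·: MM|Mm|mm
M/I-2 un ·: MM|Mm
M/II-1 ? I-1×I-2: MM|Mm|mm
M/II-2 ? ·: MM|Mm|mm
M/III-1 ? II-2×II-1: MM|Mm|mm
M/III-2 aff ·: mm
M/IV-1 ? III-1×III-2: Mm|mm
⇒ M over [I-1,I-2,II-1,II-2,III-1,III-2,IV-1]: 86 consistent
P/I-1 ? ·: PP|Pp|pp
P/I-2 ? ·: PP|Pp|pp
P/II-1 ? I-1×I-2: PP|Pp|pp
P/II-2 ? ·: PP|Pp|pp
P/III-1 ? II-2×II-1: PP|Pp|pp
P/III-2 un ·: PP|Pp
P/IV-1 un III-1×III-2: PP|Pp
⇒ P over [I-1,I-2,II-1,II-2,III-1,III-2,IV-1]: 258 consistent

IV-1 ∈ {Mm PP, Mm Pp, mm PP, mm Pp}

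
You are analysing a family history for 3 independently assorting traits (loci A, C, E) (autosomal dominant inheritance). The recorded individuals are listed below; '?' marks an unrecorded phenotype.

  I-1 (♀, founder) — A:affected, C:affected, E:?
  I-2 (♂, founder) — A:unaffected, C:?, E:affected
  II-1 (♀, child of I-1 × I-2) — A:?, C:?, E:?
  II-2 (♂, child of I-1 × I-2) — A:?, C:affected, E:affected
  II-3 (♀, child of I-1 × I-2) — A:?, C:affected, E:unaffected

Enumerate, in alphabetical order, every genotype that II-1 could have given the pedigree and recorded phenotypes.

II-1 ∈ {Aa CC EE, Aa CC Ee, Aa CC ee, Aa Cc EE, Aa Cc Ee, Aa Cc ee, Aa cc EE, Aa cc Ee, Aa cc ee, aa CC EE, aa CC Ee, aa CC ee, aa Cc EE, aa Cc Ee, aa Cc ee, aa cc EE, aa cc Ee, aa cc ee}

A/I-1 aff ·: Aa|AA
A/I-2 un ·: aa
A/II-1 ? I-1×I-2: aa|Aa
A/II-2 ? I-1×I-2: aa|Aa
A/II-3 ? I-1×I-2: aa|Aa
⇒ A over [I-1,I-2,II-1,II-2,II-3]: 9 consistent
C/I-1 aff ·: Cc|CC
C/I-2 ? ·: cc|Cc|CC
C/II-1 ? I-1×I-2: cc|Cc|CC
C/II-2 aff I-1×I-2: Cc|CC
C/II-3 aff I-1×I-2: Cc|CC
⇒ C over [I-1,I-2,II-1,II-2,II-3]: 32 consistent
E/I-1 ? ·: ee|Ee
E/I-2 aff ·: Ee
E/II-1 ? I-1×I-2: ee|Ee|EE
E/II-2 aff I-1×I-2: Ee|EE
E/II-3 un I-1×I-2: ee
⇒ E over [I-1,I-2,II-1,II-2,II-3]: 8 consistent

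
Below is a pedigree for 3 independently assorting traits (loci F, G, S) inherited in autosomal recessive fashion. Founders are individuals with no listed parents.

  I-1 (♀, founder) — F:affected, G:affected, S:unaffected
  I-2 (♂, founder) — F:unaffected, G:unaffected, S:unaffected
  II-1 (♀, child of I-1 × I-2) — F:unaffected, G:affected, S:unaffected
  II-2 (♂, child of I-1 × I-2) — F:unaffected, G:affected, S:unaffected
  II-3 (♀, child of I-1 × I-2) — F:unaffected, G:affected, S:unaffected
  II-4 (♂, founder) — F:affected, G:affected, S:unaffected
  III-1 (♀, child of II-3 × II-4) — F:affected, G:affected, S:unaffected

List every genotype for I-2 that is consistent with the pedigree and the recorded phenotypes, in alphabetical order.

F/I-1 aff ·: ff
F/I-2 un ·: FF|Ff
F/II-1 un I-1×I-2: Ff
F/II-2 un I-1×I-2: Ff
F/II-3 un I-1×I-2: Ff
F/II-4 aff ·: ff
F/III-1 aff II-3×II-4: ff
⇒ F over [I-1,I-2,II-1,II-2,II-3,II-4,III-1]: 2 consistent
G/I-1 aff ·: gg
G/I-2 un ·: Gg
G/II-1 aff I-1×I-2: gg
G/II-2 aff I-1×I-2: gg
G/II-3 aff I-1×I-2: gg
G/II-4 aff ·: gg
G/III-1 aff II-3×II-4: gg
⇒ G over [I-1,I-2,II-1,II-2,II-3,II-4,III-1]: 1 consistent
S/I-1 un ·: SS|Ss
S/I-2 un ·: SS|Ss
S/II-1 un I-1×I-2: SS|Ss
S/II-2 un I-1×I-2: SS|Ss
S/II-3 un I-1×I-2: SS|Ss
S/II-4 un ·: SS|Ss
S/III-1 un II-3×II-4: SS|Ss
⇒ S over [I-1,I-2,II-1,II-2,II-3,II-4,III-1]: 87 consistent

I-2 ∈ {FF Gg SS, FF Gg Ss, Ff Gg SS, Ff Gg Ss}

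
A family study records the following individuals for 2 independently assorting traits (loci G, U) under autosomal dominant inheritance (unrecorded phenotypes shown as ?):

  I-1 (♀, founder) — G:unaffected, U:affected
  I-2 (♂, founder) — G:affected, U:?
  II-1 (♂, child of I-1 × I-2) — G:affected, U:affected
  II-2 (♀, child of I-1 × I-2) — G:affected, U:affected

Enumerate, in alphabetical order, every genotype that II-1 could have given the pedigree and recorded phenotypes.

G/I-1 un ·: gg
G/I-2 aff ·: Gg|GG
G/II-1 aff I-1×I-2: Gg
G/II-2 aff I-1×I-2: Gg
⇒ G over [I-1,I-2,II-1,II-2]: 2 consistent
U/I-1 aff ·: Uu|UU
U/I-2 ? ·: uu|Uu|UU
U/II-1 aff I-1×I-2: Uu|UU
U/II-2 aff I-1×I-2: Uu|UU
⇒ U over [I-1,I-2,II-1,II-2]: 15 consistent

II-1 ∈ {Gg UU, Gg Uu}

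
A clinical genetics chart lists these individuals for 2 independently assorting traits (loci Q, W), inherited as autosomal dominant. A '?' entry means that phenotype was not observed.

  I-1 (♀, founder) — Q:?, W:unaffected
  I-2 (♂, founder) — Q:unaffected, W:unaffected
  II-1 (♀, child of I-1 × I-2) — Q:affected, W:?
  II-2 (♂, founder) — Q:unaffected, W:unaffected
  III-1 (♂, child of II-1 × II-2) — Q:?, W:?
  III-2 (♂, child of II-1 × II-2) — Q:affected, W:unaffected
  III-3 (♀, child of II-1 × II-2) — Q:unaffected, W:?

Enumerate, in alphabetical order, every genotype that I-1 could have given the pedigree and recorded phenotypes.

I-1 ∈ {QQ ww, Qq ww}

Q/I-1 ? ·: Qq|QQ
Q/I-2 un ·: qq
Q/II-1 aff I-1×I-2: Qq
Q/II-2 un ·: qq
Q/III-1 ? II-1×II-2: qq|Qq
Q/III-2 aff II-1×II-2: Qq
Q/III-3 un II-1×II-2: qq
⇒ Q over [I-1,I-2,II-1,II-2,III-1,III-2,III-3]: 4 consistent
W/I-1 un ·: ww
W/I-2 un ·: ww
W/II-1 ? I-1×I-2: ww
W/II-2 un ·: ww
W/III-1 ? II-1×II-2: ww
W/III-2 un II-1×II-2: ww
W/III-3 ? II-1×II-2: ww
⇒ W over [I-1,I-2,II-1,II-2,III-1,III-2,III-3]: 1 consistent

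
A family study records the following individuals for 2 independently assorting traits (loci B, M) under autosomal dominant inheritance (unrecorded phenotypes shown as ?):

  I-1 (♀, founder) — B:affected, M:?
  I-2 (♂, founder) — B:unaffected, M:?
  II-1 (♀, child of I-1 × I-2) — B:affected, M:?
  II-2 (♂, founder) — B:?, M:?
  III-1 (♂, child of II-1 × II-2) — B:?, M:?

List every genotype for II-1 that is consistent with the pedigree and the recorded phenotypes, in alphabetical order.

II-1 ∈ {Bb MM, Bb Mm, Bb mm}

B/I-1 aff ·: Bb|BB
B/I-2 un ·: bb
B/II-1 aff I-1×I-2: Bb
B/II-2 ? ·: bb|Bb|BB
B/III-1 ? II-1×II-2: bb|Bb|BB
⇒ B over [I-1,I-2,II-1,II-2,III-1]: 14 consistent
M/I-1 ? ·: mm|Mm|MM
M/I-2 ? ·: mm|Mm|MM
M/II-1 ? I-1×I-2: mm|Mm|MM
M/II-2 ? ·: mm|Mm|MM
M/III-1 ? II-1×II-2: mm|Mm|MM
⇒ M over [I-1,I-2,II-1,II-2,III-1]: 81 consistent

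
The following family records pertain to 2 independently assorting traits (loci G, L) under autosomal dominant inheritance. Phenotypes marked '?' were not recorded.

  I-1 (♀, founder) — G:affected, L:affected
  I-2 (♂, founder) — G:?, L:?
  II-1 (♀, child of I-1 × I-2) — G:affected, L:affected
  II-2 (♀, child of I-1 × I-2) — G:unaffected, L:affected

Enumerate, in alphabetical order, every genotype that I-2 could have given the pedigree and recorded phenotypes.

I-2 ∈ {Gg LL, Gg Ll, Gg ll, gg LL, gg Ll, gg ll}

G/I-1 aff ·: Gg
G/I-2 ? ·: gg|Gg
G/II-1 aff I-1×I-2: Gg|GG
G/II-2 un I-1×I-2: gg
⇒ G over [I-1,I-2,II-1,II-2]: 3 consistent
L/I-1 aff ·: Ll|LL
L/I-2 ? ·: ll|Ll|LL
L/II-1 aff I-1×I-2: Ll|LL
L/II-2 aff I-1×I-2: Ll|LL
⇒ L over [I-1,I-2,II-1,II-2]: 15 consistent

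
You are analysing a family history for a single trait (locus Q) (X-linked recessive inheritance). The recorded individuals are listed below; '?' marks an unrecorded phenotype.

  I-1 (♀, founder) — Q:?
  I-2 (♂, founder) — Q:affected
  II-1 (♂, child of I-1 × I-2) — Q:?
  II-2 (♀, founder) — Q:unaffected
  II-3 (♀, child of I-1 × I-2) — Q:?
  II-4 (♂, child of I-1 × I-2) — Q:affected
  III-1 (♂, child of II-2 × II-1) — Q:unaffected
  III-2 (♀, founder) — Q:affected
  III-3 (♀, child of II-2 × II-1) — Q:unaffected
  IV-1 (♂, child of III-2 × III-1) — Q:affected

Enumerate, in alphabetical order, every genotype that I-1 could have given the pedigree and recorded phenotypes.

I-1 ∈ {X^QX^q, X^qX^q}

Q/I-1 ? ·: X^QX^q|X^qX^q
Q/I-2 aff ·: X^qY
Q/II-1 ? I-1×I-2: X^QY|X^qY
Q/II-2 un ·: X^QX^Q|X^QX^q
Q/II-3 ? I-1×I-2: X^QX^q|X^qX^q
Q/II-4 aff I-1×I-2: X^qY
Q/III-1 un II-2×II-1: X^QY
Q/III-2 aff ·: X^qX^q
Q/III-3 un II-2×II-1: X^QX^Q|X^QX^q
Q/IV-1 aff III-2×III-1: X^qY
⇒ Q over [I-1,I-2,II-1,II-2,II-3,II-4,III-1,III-2,III-3,IV-1]: 12 consistent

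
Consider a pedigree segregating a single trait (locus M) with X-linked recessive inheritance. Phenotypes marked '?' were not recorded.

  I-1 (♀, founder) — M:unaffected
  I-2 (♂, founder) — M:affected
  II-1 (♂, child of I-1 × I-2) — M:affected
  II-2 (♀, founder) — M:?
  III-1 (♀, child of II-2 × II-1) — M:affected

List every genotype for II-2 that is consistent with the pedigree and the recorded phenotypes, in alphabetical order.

II-2 ∈ {X^MX^m, X^mX^m}

M/I-1 un ·: X^MX^m
M/I-2 aff ·: X^mY
M/II-1 aff I-1×I-2: X^mY
M/II-2 ? ·: X^MX^m|X^mX^m
M/III-1 aff II-2×II-1: X^mX^m
⇒ M over [I-1,I-2,II-1,II-2,III-1]: 2 consistent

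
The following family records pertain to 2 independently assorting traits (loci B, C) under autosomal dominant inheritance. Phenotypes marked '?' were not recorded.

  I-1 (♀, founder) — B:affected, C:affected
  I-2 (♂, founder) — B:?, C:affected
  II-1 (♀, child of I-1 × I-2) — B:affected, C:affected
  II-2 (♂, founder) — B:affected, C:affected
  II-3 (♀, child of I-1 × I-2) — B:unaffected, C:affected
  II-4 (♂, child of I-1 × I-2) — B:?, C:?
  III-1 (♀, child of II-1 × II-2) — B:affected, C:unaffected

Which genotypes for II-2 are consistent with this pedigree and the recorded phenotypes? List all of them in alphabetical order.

B/I-1 aff ·: Bb
B/I-2 ? ·: bb|Bb
B/II-1 aff I-1×I-2: Bb|BB
B/II-2 aff ·: Bb|BB
B/II-3 un I-1×I-2: bb
B/II-4 ? I-1×I-2: bb|Bb|BB
B/III-1 aff II-1×II-2: Bb|BB
⇒ B over [I-1,I-2,II-1,II-2,II-3,II-4,III-1]: 29 consistent
C/I-1 aff ·: Cc|CC
C/I-2 aff ·: Cc|CC
C/II-1 aff I-1×I-2: Cc
C/II-2 aff ·: Cc
C/II-3 aff I-1×I-2: Cc|CC
C/II-4 ? I-1×I-2: cc|Cc|CC
C/III-1 un II-1×II-2: cc
⇒ C over [I-1,I-2,II-1,II-2,II-3,II-4,III-1]: 14 consistent

II-2 ∈ {BB Cc, Bb Cc}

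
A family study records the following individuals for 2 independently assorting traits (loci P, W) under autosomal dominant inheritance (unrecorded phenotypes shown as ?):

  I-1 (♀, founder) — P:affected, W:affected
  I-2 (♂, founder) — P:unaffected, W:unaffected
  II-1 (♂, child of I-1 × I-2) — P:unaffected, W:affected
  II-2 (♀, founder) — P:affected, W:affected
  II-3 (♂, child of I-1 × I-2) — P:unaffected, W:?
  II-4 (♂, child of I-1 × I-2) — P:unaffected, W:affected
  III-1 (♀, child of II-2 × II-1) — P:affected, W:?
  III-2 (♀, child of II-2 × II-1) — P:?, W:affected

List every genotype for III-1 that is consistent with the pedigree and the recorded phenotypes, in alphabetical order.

III-1 ∈ {Pp WW, Pp Ww, Pp ww}

P/I-1 aff ·: Pp
P/I-2 un ·: pp
P/II-1 un I-1×I-2: pp
P/II-2 aff ·: Pp|PP
P/II-3 un I-1×I-2: pp
P/II-4 un I-1×I-2: pp
P/III-1 aff II-2×II-1: Pp
P/III-2 ? II-2×II-1: pp|Pp
⇒ P over [I-1,I-2,II-1,II-2,II-3,II-4,III-1,III-2]: 3 consistent
W/I-1 aff ·: Ww|WW
W/I-2 un ·: ww
W/II-1 aff I-1×I-2: Ww
W/II-2 aff ·: Ww|WW
W/II-3 ? I-1×I-2: ww|Ww
W/II-4 aff I-1×I-2: Ww
W/III-1 ? II-2×II-1: ww|Ww|WW
W/III-2 aff II-2×II-1: Ww|WW
⇒ W over [I-1,I-2,II-1,II-2,II-3,II-4,III-1,III-2]: 30 consistent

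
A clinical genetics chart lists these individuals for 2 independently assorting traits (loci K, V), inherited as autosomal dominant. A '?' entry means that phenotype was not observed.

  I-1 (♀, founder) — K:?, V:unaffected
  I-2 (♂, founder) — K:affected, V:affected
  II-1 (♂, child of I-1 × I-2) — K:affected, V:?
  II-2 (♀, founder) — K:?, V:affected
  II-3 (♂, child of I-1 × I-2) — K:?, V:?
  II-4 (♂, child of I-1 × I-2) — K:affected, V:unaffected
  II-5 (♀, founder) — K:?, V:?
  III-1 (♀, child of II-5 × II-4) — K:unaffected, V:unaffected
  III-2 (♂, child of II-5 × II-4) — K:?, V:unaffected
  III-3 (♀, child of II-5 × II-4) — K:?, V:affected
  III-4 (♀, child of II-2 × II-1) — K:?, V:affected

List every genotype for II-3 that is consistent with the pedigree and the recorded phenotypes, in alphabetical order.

II-3 ∈ {KK Vv, KK vv, Kk Vv, Kk vv, kk Vv, kk vv}

K/I-1 ? ·: kk|Kk|KK
K/I-2 aff ·: Kk|KK
K/II-1 aff I-1×I-2: Kk|KK
K/II-2 ? ·: kk|Kk|KK
K/II-3 ? I-1×I-2: kk|Kk|KK
K/II-4 aff I-1×I-2: Kk
K/II-5 ? ·: kk|Kk
K/III-1 un II-5×II-4: kk
K/III-2 ? II-5×II-4: kk|Kk|KK
K/III-3 ? II-5×II-4: kk|Kk|KK
K/III-4 ? II-2×II-1: kk|Kk|KK
⇒ K over [I-1,I-2,II-1,II-2,II-3,II-4,II-5,III-1,III-2,III-3,III-4]: 1274 consistent
V/I-1 un ·: vv
V/I-2 aff ·: Vv
V/II-1 ? I-1×I-2: vv|Vv
V/II-2 aff ·: Vv|VV
V/II-3 ? I-1×I-2: vv|Vv
V/II-4 un I-1×I-2: vv
V/II-5 ? ·: Vv
V/III-1 un II-5×II-4: vv
V/III-2 un II-5×II-4: vv
V/III-3 aff II-5×II-4: Vv
V/III-4 aff II-2×II-1: Vv|VV
⇒ V over [I-1,I-2,II-1,II-2,II-3,II-4,II-5,III-1,III-2,III-3,III-4]: 12 consistent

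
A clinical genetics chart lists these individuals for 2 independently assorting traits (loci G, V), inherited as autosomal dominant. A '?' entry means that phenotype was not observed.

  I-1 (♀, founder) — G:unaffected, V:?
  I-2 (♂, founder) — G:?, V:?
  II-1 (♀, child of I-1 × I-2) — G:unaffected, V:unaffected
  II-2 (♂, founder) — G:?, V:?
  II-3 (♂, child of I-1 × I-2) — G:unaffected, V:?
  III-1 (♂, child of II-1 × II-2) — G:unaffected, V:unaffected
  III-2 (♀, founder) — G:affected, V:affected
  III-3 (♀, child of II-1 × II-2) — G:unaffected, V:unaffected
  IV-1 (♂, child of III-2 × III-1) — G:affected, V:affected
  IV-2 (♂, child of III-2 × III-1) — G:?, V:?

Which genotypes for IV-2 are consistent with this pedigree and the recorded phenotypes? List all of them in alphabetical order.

IV-2 ∈ {Gg Vv, Gg vv, gg Vv, gg vv}

G/I-1 un ·: gg
G/I-2 ? ·: gg|Gg
G/II-1 un I-1×I-2: gg
G/II-2 ? ·: gg|Gg
G/II-3 un I-1×I-2: gg
G/III-1 un II-1×II-2: gg
G/III-2 aff ·: Gg|GG
G/III-3 un II-1×II-2: gg
G/IV-1 aff III-2×III-1: Gg
G/IV-2 ? III-2×III-1: gg|Gg
⇒ G over [I-1,I-2,II-1,II-2,II-3,III-1,III-2,III-3,IV-1,IV-2]: 12 consistent
V/I-1 ? ·: vv|Vv
V/I-2 ? ·: vv|Vv
V/II-1 un I-1×I-2: vv
V/II-2 ? ·: vv|Vv
V/II-3 ? I-1×I-2: vv|Vv|VV
V/III-1 un II-1×II-2: vv
V/III-2 aff ·: Vv|VV
V/III-3 un II-1×II-2: vv
V/IV-1 aff III-2×III-1: Vv
V/IV-2 ? III-2×III-1: vv|Vv
⇒ V over [I-1,I-2,II-1,II-2,II-3,III-1,III-2,III-3,IV-1,IV-2]: 48 consistent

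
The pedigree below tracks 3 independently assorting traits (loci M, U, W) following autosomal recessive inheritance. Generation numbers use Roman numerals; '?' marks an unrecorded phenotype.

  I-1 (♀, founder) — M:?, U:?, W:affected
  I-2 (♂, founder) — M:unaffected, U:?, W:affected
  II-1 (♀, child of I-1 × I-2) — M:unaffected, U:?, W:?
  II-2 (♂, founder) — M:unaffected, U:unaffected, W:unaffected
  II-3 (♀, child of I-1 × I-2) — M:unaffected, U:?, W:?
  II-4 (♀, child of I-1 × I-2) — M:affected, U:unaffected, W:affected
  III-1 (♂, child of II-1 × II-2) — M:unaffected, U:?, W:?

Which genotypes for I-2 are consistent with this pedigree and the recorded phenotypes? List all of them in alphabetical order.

I-2 ∈ {Mm UU ww, Mm Uu ww, Mm uu ww}

M/I-1 ? ·: Mm|mm
M/I-2 un ·: Mm
M/II-1 un I-1×I-2: MM|Mm
M/II-2 un ·: MM|Mm
M/II-3 un I-1×I-2: MM|Mm
M/II-4 aff I-1×I-2: mm
M/III-1 un II-1×II-2: MM|Mm
⇒ M over [I-1,I-2,II-1,II-2,II-3,II-4,III-1]: 18 consistent
U/I-1 ? ·: UU|Uu|uu
U/I-2 ? ·: UU|Uu|uu
U/II-1 ? I-1×I-2: UU|Uu|uu
U/II-2 un ·: UU|Uu
U/II-3 ? I-1×I-2: UU|Uu|uu
U/II-4 un I-1×I-2: UU|Uu
U/III-1 ? II-1×II-2: UU|Uu|uu
⇒ U over [I-1,I-2,II-1,II-2,II-3,II-4,III-1]: 175 consistent
W/I-1 aff ·: ww
W/I-2 aff ·: ww
W/II-1 ? I-1×I-2: ww
W/II-2 un ·: WW|Ww
W/II-3 ? I-1×I-2: ww
W/II-4 aff I-1×I-2: ww
W/III-1 ? II-1×II-2: Ww|ww
⇒ W over [I-1,I-2,II-1,II-2,II-3,II-4,III-1]: 3 consistent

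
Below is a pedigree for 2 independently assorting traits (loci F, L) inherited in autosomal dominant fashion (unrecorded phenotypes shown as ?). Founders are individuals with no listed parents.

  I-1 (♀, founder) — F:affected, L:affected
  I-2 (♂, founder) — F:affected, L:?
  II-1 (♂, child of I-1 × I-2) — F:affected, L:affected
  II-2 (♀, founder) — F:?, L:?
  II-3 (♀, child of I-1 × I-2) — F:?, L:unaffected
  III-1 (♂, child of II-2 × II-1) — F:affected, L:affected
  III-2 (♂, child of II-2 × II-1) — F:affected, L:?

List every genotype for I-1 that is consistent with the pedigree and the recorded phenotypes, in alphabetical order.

I-1 ∈ {FF Ll, Ff Ll}

F/I-1 aff ·: Ff|FF
F/I-2 aff ·: Ff|FF
F/II-1 aff I-1×I-2: Ff|FF
F/II-2 ? ·: ff|Ff|FF
F/II-3 ? I-1×I-2: ff|Ff|FF
F/III-1 aff II-2×II-1: Ff|FF
F/III-2 aff II-2×II-1: Ff|FF
⇒ F over [I-1,I-2,II-1,II-2,II-3,III-1,III-2]: 111 consistent
L/I-1 aff ·: Ll
L/I-2 ? ·: ll|Ll
L/II-1 aff I-1×I-2: Ll|LL
L/II-2 ? ·: ll|Ll|LL
L/II-3 un I-1×I-2: ll
L/III-1 aff II-2×II-1: Ll|LL
L/III-2 ? II-2×II-1: ll|Ll|LL
⇒ L over [I-1,I-2,II-1,II-2,II-3,III-1,III-2]: 30 consistent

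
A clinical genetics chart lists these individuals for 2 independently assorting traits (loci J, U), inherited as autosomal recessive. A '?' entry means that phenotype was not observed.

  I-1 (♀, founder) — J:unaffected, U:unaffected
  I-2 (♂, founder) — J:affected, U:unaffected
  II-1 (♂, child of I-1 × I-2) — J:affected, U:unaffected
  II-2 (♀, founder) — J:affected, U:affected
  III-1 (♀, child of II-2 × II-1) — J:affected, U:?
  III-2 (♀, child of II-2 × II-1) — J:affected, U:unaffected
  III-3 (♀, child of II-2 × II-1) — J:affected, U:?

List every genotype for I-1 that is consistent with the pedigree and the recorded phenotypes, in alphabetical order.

I-1 ∈ {Jj UU, Jj Uu}

J/I-1 un ·: Jj
J/I-2 aff ·: jj
J/II-1 aff I-1×I-2: jj
J/II-2 aff ·: jj
J/III-1 aff II-2×II-1: jj
J/III-2 aff II-2×II-1: jj
J/III-3 aff II-2×II-1: jj
⇒ J over [I-1,I-2,II-1,II-2,III-1,III-2,III-3]: 1 consistent
U/I-1 un ·: UU|Uu
U/I-2 un ·: UU|Uu
U/II-1 un I-1×I-2: UU|Uu
U/II-2 aff ·: uu
U/III-1 ? II-2×II-1: Uu|uu
U/III-2 un II-2×II-1: Uu
U/III-3 ? II-2×II-1: Uu|uu
⇒ U over [I-1,I-2,II-1,II-2,III-1,III-2,III-3]: 16 consistent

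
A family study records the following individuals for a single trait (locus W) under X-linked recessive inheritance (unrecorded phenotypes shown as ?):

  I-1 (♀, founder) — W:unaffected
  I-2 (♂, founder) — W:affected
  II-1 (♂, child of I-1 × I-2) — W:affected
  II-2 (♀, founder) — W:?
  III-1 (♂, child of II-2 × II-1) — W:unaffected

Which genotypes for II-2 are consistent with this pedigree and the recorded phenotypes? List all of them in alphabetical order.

W/I-1 un ·: X^WX^w
W/I-2 aff ·: X^wY
W/II-1 aff I-1×I-2: X^wY
W/II-2 ? ·: X^WX^W|X^WX^w
W/III-1 un II-2×II-1: X^WY
⇒ W over [I-1,I-2,II-1,II-2,III-1]: 2 consistent

II-2 ∈ {X^WX^W, X^WX^w}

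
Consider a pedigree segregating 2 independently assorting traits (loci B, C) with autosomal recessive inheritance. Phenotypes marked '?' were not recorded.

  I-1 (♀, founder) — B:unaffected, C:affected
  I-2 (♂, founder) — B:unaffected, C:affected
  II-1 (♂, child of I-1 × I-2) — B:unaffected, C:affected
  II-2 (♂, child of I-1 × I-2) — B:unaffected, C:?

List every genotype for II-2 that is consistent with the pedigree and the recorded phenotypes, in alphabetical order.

B/I-1 un ·: BB|Bb
B/I-2 un ·: BB|Bb
B/II-1 un I-1×I-2: BB|Bb
B/II-2 un I-1×I-2: BB|Bb
⇒ B over [I-1,I-2,II-1,II-2]: 13 consistent
C/I-1 aff ·: cc
C/I-2 aff ·: cc
C/II-1 aff I-1×I-2: cc
C/II-2 ? I-1×I-2: cc
⇒ C over [I-1,I-2,II-1,II-2]: 1 consistent

II-2 ∈ {BB cc, Bb cc}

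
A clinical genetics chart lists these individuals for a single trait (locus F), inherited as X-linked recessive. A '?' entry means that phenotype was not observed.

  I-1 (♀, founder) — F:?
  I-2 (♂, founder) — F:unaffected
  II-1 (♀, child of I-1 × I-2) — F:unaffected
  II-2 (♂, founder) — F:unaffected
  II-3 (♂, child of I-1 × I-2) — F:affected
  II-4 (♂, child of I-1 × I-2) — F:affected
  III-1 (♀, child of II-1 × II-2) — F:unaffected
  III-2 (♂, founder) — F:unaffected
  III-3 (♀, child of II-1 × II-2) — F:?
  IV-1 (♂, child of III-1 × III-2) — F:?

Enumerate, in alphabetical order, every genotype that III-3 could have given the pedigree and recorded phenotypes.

III-3 ∈ {X^FX^F, X^FX^f}

F/I-1 ? ·: X^FX^f|X^fX^f
F/I-2 un ·: X^FY
F/II-1 un I-1×I-2: X^FX^F|X^FX^f
F/II-2 un ·: X^FY
F/II-3 aff I-1×I-2: X^fY
F/II-4 aff I-1×I-2: X^fY
F/III-1 un II-1×II-2: X^FX^F|X^FX^f
F/III-2 un ·: X^FY
F/III-3 ? II-1×II-2: X^FX^F|X^FX^f
F/IV-1 ? III-1×III-2: X^FY|X^fY
⇒ F over [I-1,I-2,II-1,II-2,II-3,II-4,III-1,III-2,III-3,IV-1]: 13 consistent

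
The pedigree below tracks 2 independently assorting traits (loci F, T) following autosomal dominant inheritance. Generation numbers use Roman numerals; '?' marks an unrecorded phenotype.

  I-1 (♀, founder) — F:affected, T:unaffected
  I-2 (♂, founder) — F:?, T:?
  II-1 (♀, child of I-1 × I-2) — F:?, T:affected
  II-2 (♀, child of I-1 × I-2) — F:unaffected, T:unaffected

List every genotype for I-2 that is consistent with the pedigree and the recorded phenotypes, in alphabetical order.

I-2 ∈ {Ff Tt, ff Tt}

F/I-1 aff ·: Ff
F/I-2 ? ·: ff|Ff
F/II-1 ? I-1×I-2: ff|Ff|FF
F/II-2 un I-1×I-2: ff
⇒ F over [I-1,I-2,II-1,II-2]: 5 consistent
T/I-1 un ·: tt
T/I-2 ? ·: Tt
T/II-1 aff I-1×I-2: Tt
T/II-2 un I-1×I-2: tt
⇒ T over [I-1,I-2,II-1,II-2]: 1 consistent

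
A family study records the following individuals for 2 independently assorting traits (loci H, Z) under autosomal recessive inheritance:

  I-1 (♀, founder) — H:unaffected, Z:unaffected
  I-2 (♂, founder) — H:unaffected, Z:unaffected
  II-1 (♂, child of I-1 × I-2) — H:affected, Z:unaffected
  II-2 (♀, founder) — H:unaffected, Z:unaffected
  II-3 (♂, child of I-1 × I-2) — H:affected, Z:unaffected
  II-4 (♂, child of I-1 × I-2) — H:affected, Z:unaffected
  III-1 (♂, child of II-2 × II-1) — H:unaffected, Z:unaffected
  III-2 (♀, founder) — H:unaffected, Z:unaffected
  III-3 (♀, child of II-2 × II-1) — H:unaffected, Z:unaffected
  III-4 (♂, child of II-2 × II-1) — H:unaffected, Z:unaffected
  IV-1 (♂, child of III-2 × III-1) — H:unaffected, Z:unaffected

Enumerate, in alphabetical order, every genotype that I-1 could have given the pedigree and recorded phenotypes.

I-1 ∈ {Hh ZZ, Hh Zz}

H/I-1 un ·: Hh
H/I-2 un ·: Hh
H/II-1 aff I-1×I-2: hh
H/II-2 un ·: HH|Hh
H/II-3 aff I-1×I-2: hh
H/II-4 aff I-1×I-2: hh
H/III-1 un II-2×II-1: Hh
H/III-2 un ·: HH|Hh
H/III-3 un II-2×II-1: Hh
H/III-4 un II-2×II-1: Hh
H/IV-1 un III-2×III-1: HH|Hh
⇒ H over [I-1,I-2,II-1,II-2,II-3,II-4,III-1,III-2,III-3,III-4,IV-1]: 8 consistent
Z/I-1 un ·: ZZ|Zz
Z/I-2 un ·: ZZ|Zz
Z/II-1 un I-1×I-2: ZZ|Zz
Z/II-2 un ·: ZZ|Zz
Z/II-3 un I-1×I-2: ZZ|Zz
Z/II-4 un I-1×I-2: ZZ|Zz
Z/III-1 un II-2×II-1: ZZ|Zz
Z/III-2 un ·: ZZ|Zz
Z/III-3 un II-2×II-1: ZZ|Zz
Z/III-4 un II-2×II-1: ZZ|Zz
Z/IV-1 un III-2×III-1: ZZ|Zz
⇒ Z over [I-1,I-2,II-1,II-2,II-3,II-4,III-1,III-2,III-3,III-4,IV-1]: 1075 consistent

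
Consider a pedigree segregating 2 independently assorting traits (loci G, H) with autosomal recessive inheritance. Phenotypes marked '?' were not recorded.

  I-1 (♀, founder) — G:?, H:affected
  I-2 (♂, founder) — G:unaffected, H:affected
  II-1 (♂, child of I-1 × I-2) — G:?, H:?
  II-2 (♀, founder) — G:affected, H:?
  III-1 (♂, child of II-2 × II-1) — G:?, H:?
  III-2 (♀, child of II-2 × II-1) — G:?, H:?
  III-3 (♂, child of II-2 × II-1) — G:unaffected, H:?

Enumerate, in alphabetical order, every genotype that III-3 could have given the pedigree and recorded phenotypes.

G/I-1 ? ·: GG|Gg|gg
G/I-2 un ·: GG|Gg
G/II-1 ? I-1×I-2: GG|Gg
G/II-2 aff ·: gg
G/III-1 ? II-2×II-1: Gg|gg
G/III-2 ? II-2×II-1: Gg|gg
G/III-3 un II-2×II-1: Gg
⇒ G over [I-1,I-2,II-1,II-2,III-1,III-2,III-3]: 24 consistent
H/I-1 aff ·: hh
H/I-2 aff ·: hh
H/II-1 ? I-1×I-2: hh
H/II-2 ? ·: HH|Hh|hh
H/III-1 ? II-2×II-1: Hh|hh
H/III-2 ? II-2×II-1: Hh|hh
H/III-3 ? II-2×II-1: Hh|hh
⇒ H over [I-1,I-2,II-1,II-2,III-1,III-2,III-3]: 10 consistent

III-3 ∈ {Gg Hh, Gg hh}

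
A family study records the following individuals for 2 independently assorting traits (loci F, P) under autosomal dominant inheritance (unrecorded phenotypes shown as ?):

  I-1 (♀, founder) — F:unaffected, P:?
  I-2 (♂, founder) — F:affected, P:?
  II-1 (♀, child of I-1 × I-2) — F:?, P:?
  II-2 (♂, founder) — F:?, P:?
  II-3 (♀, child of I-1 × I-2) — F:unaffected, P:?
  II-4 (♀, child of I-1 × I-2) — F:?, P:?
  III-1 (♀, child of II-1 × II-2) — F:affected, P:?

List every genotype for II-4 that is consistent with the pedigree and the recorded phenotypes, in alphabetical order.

II-4 ∈ {Ff PP, Ff Pp, Ff pp, ff PP, ff Pp, ff pp}

F/I-1 un ·: ff
F/I-2 aff ·: Ff
F/II-1 ? I-1×I-2: ff|Ff
F/II-2 ? ·: ff|Ff|FF
F/II-3 un I-1×I-2: ff
F/II-4 ? I-1×I-2: ff|Ff
F/III-1 aff II-1×II-2: Ff|FF
⇒ F over [I-1,I-2,II-1,II-2,II-3,II-4,III-1]: 14 consistent
P/I-1 ? ·: pp|Pp|PP
P/I-2 ? ·: pp|Pp|PP
P/II-1 ? I-1×I-2: pp|Pp|PP
P/II-2 ? ·: pp|Pp|PP
P/II-3 ? I-1×I-2: pp|Pp|PP
P/II-4 ? I-1×I-2: pp|Pp|PP
P/III-1 ? II-1×II-2: pp|Pp|PP
⇒ P over [I-1,I-2,II-1,II-2,II-3,II-4,III-1]: 333 consistent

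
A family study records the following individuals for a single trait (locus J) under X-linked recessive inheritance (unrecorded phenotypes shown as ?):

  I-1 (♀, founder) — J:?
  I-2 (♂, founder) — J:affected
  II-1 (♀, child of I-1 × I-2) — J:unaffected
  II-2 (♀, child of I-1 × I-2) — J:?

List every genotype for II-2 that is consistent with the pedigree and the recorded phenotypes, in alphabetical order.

II-2 ∈ {X^JX^j, X^jX^j}

J/I-1 ? ·: X^JX^J|X^JX^j
J/I-2 aff ·: X^jY
J/II-1 un I-1×I-2: X^JX^j
J/II-2 ? I-1×I-2: X^JX^j|X^jX^j
⇒ J over [I-1,I-2,II-1,II-2]: 3 consistent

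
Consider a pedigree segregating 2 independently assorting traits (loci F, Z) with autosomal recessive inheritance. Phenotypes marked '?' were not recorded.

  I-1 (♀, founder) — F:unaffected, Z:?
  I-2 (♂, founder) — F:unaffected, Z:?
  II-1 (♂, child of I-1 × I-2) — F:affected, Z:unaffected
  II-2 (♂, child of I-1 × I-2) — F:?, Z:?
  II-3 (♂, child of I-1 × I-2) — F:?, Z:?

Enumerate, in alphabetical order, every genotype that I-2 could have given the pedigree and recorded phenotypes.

F/I-1 un ·: Ff
F/I-2 un ·: Ff
F/II-1 aff I-1×I-2: ff
F/II-2 ? I-1×I-2: FF|Ff|ff
F/II-3 ? I-1×I-2: FF|Ff|ff
⇒ F over [I-1,I-2,II-1,II-2,II-3]: 9 consistent
Z/I-1 ? ·: ZZ|Zz|zz
Z/I-2 ? ·: ZZ|Zz|zz
Z/II-1 un I-1×I-2: ZZ|Zz
Z/II-2 ? I-1×I-2: ZZ|Zz|zz
Z/II-3 ? I-1×I-2: ZZ|Zz|zz
⇒ Z over [I-1,I-2,II-1,II-2,II-3]: 45 consistent

I-2 ∈ {Ff ZZ, Ff Zz, Ff zz}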